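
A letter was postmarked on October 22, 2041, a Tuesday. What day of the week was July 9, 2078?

Day-of-year of October 22, 2041: 295.
Day-of-year of July 9, 2078: 190.
2041 has 365 days, so 365 − 295 = 70 days remain in 2041.
Full years 2042–2077: 27 common + 9 leap = 27×365 + 9×366 = 13149 days.
Total: 70 + 13149 + 190 = 13409 days.
13409 mod 7 = 4, so 4 days after Tuesday is Saturday.

Saturday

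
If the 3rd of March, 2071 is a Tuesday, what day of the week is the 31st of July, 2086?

From March 3, 2071 to March 3, 2086: 15 years, of which 4 contain a Feb 29 — 11×365 + 4×366 = 5479 days.
March 2086: 31 − 3 = 28 days remain.
Then April (30), May (31), June (30): 30 + 31 + 30 = 91 days.
July 1–31, 2086: 31 days.
Residual: 150 days.
Total: 5629 days.
5629 mod 7 = 1, so 1 day after Tuesday is Wednesday.

Wednesday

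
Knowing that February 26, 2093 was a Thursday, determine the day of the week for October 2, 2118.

From February 26, 2093 to February 26, 2118: 25 years, of which 5 contain a Feb 29 — 20×365 + 5×366 = 9130 days.
(2100 is not a leap year (divisible by 100 but not 400).)
February 2118: 28 − 26 = 2 days remain (2118 is not a leap year, so February has 28 days).
Then March (31), April (30), May (31), June (30), July (31), August (31), September (30): 31 + 30 + 31 + 30 + 31 + 31 + 30 = 214 days.
October 1–2, 2118: 2 days.
Residual: 218 days.
Total: 9348 days.
9348 mod 7 = 3, so 3 days after Thursday is Sunday.

Sunday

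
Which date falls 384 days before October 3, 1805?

September 14, 1804

Count 384 days before October 3, 1805:
September 1804: 30 − 14 = 16 days remain.
Then 12 full months totalling 365 days.
October 1–3, 1805: 3 days.
Total: 16 + 365 + 3 = 384 days.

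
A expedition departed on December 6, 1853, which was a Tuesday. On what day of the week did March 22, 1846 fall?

Count forward from the earlier date (March 22, 1846) to the later (December 6, 1853):
Day-of-year of March 22, 1846: 81.
Day-of-year of December 6, 1853: 340.
1846 has 365 days, so 365 − 81 = 284 days remain in 1846.
Full years: 1847: 365; 1848: 366; 1849: 365; 1850: 365; 1851: 365; 1852: 366. Sum = 2192.
Total: 284 + 2192 + 340 = 2816 days.
2816 mod 7 = 2, so 2 days before Tuesday is Sunday.

Sunday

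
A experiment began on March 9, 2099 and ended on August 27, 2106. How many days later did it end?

From March 9, 2099 to March 9, 2106: 7 years, of which 1 contains a Feb 29 — 6×365 + 1×366 = 2556 days.
(2100 is not a leap year (divisible by 100 but not 400).)
March 2106: 31 − 9 = 22 days remain.
Then April (30), May (31), June (30), July (31): 30 + 31 + 30 + 31 = 122 days.
August 1–27, 2106: 27 days.
Residual: 171 days.
Total: 2727 days.

2727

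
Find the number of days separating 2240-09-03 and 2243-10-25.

Day-of-year of September 3, 2240: 247.
Day-of-year of October 25, 2243: 298.
2240 has 366 days, so 366 − 247 = 119 days remain in 2240.
Full years: 2241: 365; 2242: 365. Sum = 730.
Total: 119 + 730 + 298 = 1147 days.

1147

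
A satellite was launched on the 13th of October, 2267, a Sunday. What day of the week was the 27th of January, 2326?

From October 13, 2267 to October 13, 2325: 58 years, of which 14 contain a Feb 29 — 44×365 + 14×366 = 21184 days.
(2300 is not a leap year (divisible by 100 but not 400).)
October 2325: 31 − 13 = 18 days remain.
Then November (30), December (31): 30 + 31 = 61 days.
January 1–27, 2326: 27 days.
Residual: 106 days.
Total: 21290 days.
21290 mod 7 = 3, so 3 days after Sunday is Wednesday.

Wednesday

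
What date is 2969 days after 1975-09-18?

1983-11-04

Count 2969 days after September 18, 1975:
From September 18, 1975 to September 18, 1983: 8 years, of which 2 contain a Feb 29 — 6×365 + 2×366 = 2922 days.
September 1983: 30 − 18 = 12 days remain.
Then October (31): 31 days.
November 1–4, 1983: 4 days.
Residual: 47 days.
Total: 2969 days.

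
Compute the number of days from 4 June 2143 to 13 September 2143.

June 2143: 30 − 4 = 26 days remain.
Then July (31), August (31): 31 + 31 = 62 days.
September 1–13, 2143: 13 days.
Total: 26 + 62 + 13 = 101 days.

101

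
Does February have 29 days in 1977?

1977 is not a leap year.

No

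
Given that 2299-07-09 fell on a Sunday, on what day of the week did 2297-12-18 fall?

Count forward from the earlier date (December 18, 2297) to the later (July 9, 2299):
December 18, 2297 → December 18, 2298: 365 days.
December 2298: 31 − 18 = 13 days remain.
Then January (31), February 2299 (28), March (31), April (30), May (31), June (30): 31 + 28 + 31 + 30 + 31 + 30 = 181 days.
July 1–9, 2299: 9 days.
Residual: 203 days.
Total: 568 days.
568 mod 7 = 1, so 1 day before Sunday is Saturday.

Saturday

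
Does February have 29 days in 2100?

No

2100 is not a leap year (divisible by 100 but not 400).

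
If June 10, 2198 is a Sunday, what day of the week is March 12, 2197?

Sunday

Count forward from the earlier date (March 12, 2197) to the later (June 10, 2198):
March 12, 2197 → March 12, 2198: 365 days.
March 2198: 31 − 12 = 19 days remain.
Then April (30), May (31): 30 + 31 = 61 days.
June 1–10, 2198: 10 days.
Residual: 90 days.
Total: 455 days.
455 is a multiple of 7, so March 12, 2197 falls on the same weekday: Sunday.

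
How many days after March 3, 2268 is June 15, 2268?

March 2268: 31 − 3 = 28 days remain.
Then April (30), May (31): 30 + 31 = 61 days.
June 1–15, 2268: 15 days.
Total: 28 + 61 + 15 = 104 days.

104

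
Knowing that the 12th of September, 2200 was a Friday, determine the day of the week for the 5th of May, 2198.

Saturday

Count forward from the earlier date (May 5, 2198) to the later (September 12, 2200):
Day-of-year of May 5, 2198: 125.
Day-of-year of September 12, 2200: 255.
2198 has 365 days, so 365 − 125 = 240 days remain in 2198.
Full years: 2199: 365. Sum = 365.
Total: 240 + 365 + 255 = 860 days.
860 mod 7 = 6, so 6 days before Friday is Saturday.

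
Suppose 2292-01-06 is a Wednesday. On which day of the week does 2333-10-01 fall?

Sunday

From January 6, 2292 to January 6, 2333: 41 years, of which 10 contain a Feb 29 — 31×365 + 10×366 = 14975 days.
(2300 is not a leap year (divisible by 100 but not 400).)
January 2333: 31 − 6 = 25 days remain.
Then February 2333 (28), March (31), April (30), May (31), June (30), July (31), August (31), September (30): 28 + 31 + 30 + 31 + 30 + 31 + 31 + 30 = 242 days.
October 1, 2333: 1 day.
Residual: 268 days.
Total: 15243 days.
15243 mod 7 = 4, so 4 days after Wednesday is Sunday.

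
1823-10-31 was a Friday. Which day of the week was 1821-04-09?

Count forward from the earlier date (April 9, 1821) to the later (October 31, 1823):
Day-of-year of April 9, 1821: 99.
Day-of-year of October 31, 1823: 304.
1821 has 365 days, so 365 − 99 = 266 days remain in 1821.
Full years: 1822: 365. Sum = 365.
Total: 266 + 365 + 304 = 935 days.
935 mod 7 = 4, so 4 days before Friday is Monday.

Monday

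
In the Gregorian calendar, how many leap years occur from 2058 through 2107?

11

Years divisible by 4 in [2058, 2107]: 2060, 2064, 2068, 2072, 2076, 2080, 2084, 2088, 2092, 2096, 2100, 2104.
Of these, 2100 is divisible by 100 but not 400, so not leap.
Leap years: 12 − 1 = 11.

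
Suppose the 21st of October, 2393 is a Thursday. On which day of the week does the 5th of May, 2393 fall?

Count forward from the earlier date (May 5, 2393) to the later (October 21, 2393):
May 2393: 31 − 5 = 26 days remain.
Then June (30), July (31), August (31), September (30): 30 + 31 + 31 + 30 = 122 days.
October 1–21, 2393: 21 days.
Total: 26 + 122 + 21 = 169 days.
169 mod 7 = 1, so 1 day before Thursday is Wednesday.

Wednesday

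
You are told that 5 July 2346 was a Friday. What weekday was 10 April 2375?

Thursday

From July 5, 2346 to July 5, 2374: 28 years, of which 7 contain a Feb 29 — 21×365 + 7×366 = 10227 days.
July 2374: 31 − 5 = 26 days remain.
Then August (31), September (30), October (31), November (30), December (31), January (31), February 2375 (28), March (31): 31 + 30 + 31 + 30 + 31 + 31 + 28 + 31 = 243 days.
April 1–10, 2375: 10 days.
Residual: 279 days.
Total: 10506 days.
10506 mod 7 = 6, so 6 days after Friday is Thursday.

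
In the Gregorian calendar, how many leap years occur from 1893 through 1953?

14

Years divisible by 4: 1896, 1900, …, 1952 — 15 in all.
Of these, 1900 is divisible by 100 but not 400, so not leap.
Leap years: 15 − 1 = 14.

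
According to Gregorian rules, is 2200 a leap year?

2200 is not a leap year (divisible by 100 but not 400).

No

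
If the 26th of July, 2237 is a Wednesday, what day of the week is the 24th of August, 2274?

Day-of-year of July 26, 2237: 207.
Day-of-year of August 24, 2274: 236.
2237 has 365 days, so 365 − 207 = 158 days remain in 2237.
Full years 2238–2273: 27 common + 9 leap = 27×365 + 9×366 = 13149 days.
Total: 158 + 13149 + 236 = 13543 days.
13543 mod 7 = 5, so 5 days after Wednesday is Monday.

Monday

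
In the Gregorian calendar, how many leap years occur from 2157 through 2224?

Years divisible by 4: 2160, 2164, …, 2224 — 17 in all.
Of these, 2200 is divisible by 100 but not 400, so not leap.
Leap years: 17 − 1 = 16.

16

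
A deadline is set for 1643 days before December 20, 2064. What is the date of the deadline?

June 21, 2060

Count 1643 days before December 20, 2064:
June 21, 2060 → June 21, 2061: 365 days.
June 21, 2061 → June 21, 2062: 365 days.
June 21, 2062 → June 21, 2063: 365 days.
June 21, 2063 → June 21, 2064: 366 days (2064 is a leap year).
June 2064: 30 − 21 = 9 days remain.
Then July (31), August (31), September (30), October (31), November (30): 31 + 31 + 30 + 31 + 30 = 153 days.
December 1–20, 2064: 20 days.
Residual: 182 days.
Total: 1643 days.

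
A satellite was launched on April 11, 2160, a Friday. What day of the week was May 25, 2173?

Tuesday

From April 11, 2160 to April 11, 2173: 13 years, of which 3 contain a Feb 29 — 10×365 + 3×366 = 4748 days.
April 2173: 30 − 11 = 19 days remain.
May 1–25, 2173: 25 days.
Residual: 44 days.
Total: 4792 days.
4792 mod 7 = 4, so 4 days after Friday is Tuesday.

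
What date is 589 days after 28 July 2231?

8 March 2233

Count 589 days after July 28, 2231:
July 2231: 31 − 28 = 3 days remain.
Then 19 full months totalling 578 days.
March 1–8, 2233: 8 days.
Total: 3 + 578 + 8 = 589 days.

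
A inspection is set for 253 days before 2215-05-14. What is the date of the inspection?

2214-09-03

Count 253 days before May 14, 2215:
September 2214: 30 − 3 = 27 days remain.
Then October (31), November (30), December (31), January (31), February 2215 (28), March (31), April (30): 31 + 30 + 31 + 31 + 28 + 31 + 30 = 212 days.
May 1–14, 2215: 14 days.
Total: 27 + 212 + 14 = 253 days.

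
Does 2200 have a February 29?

2200 is not a leap year (divisible by 100 but not 400).

No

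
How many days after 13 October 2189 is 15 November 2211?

Day-of-year of October 13, 2189: 286.
Day-of-year of November 15, 2211: 319.
2189 has 365 days, so 365 − 286 = 79 days remain in 2189.
Full years 2190–2210: 17 common + 4 leap = 17×365 + 4×366 = 7669 days.
Total: 79 + 7669 + 319 = 8067 days.

8067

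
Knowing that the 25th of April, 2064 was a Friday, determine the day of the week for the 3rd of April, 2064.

Thursday

Count forward from the earlier date (April 3, 2064) to the later (April 25, 2064):
Within April 2064: 25 − 3 = 22 days.
22 mod 7 = 1, so 1 day before Friday is Thursday.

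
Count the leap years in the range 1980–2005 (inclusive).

7

Years divisible by 4 in [1980, 2005]: 1980, 1984, 1988, 1992, 1996, 2000, 2004.
2000 is divisible by 400, so still leap.
No century exceptions apply. Count: 7.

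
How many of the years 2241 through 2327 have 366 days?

Years divisible by 4: 2244, 2248, …, 2324 — 21 in all.
Of these, 2300 is divisible by 100 but not 400, so not leap.
Leap years: 21 − 1 = 20.

20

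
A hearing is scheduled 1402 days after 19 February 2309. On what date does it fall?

22 December 2312

Count 1402 days after February 19, 2309:
February 19, 2309 → February 19, 2310: 365 days.
February 19, 2310 → February 19, 2311: 365 days.
February 19, 2311 → February 19, 2312: 365 days.
February 2312: 29 − 19 = 10 days remain (2312 is a leap year, so February has 29 days).
Then 9 full months totalling 275 days.
December 1–22, 2312: 22 days.
Residual: 307 days.
Total: 1402 days.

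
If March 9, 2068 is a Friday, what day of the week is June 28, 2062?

Count forward from the earlier date (June 28, 2062) to the later (March 9, 2068):
June 28, 2062 → June 28, 2063: 365 days.
June 28, 2063 → June 28, 2064: 366 days (2064 is a leap year).
June 28, 2064 → June 28, 2065: 365 days.
June 28, 2065 → June 28, 2066: 365 days.
June 28, 2066 → June 28, 2067: 365 days.
June 2067: 30 − 28 = 2 days remain.
Then July (31), August (31), September (30), October (31), November (30), December (31), January (31), February 2068 (29): 31 + 31 + 30 + 31 + 30 + 31 + 31 + 29 = 244 days.
March 1–9, 2068: 9 days.
Residual: 255 days.
Total: 2081 days.
2081 mod 7 = 2, so 2 days before Friday is Wednesday.

Wednesday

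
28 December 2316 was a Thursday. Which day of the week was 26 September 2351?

From December 28, 2316 to December 28, 2350: 34 years, of which 8 contain a Feb 29 — 26×365 + 8×366 = 12418 days.
December 2350: 31 − 28 = 3 days remain.
Then January (31), February 2351 (28), March (31), April (30), May (31), June (30), July (31), August (31): 31 + 28 + 31 + 30 + 31 + 30 + 31 + 31 = 243 days.
September 1–26, 2351: 26 days.
Residual: 272 days.
Total: 12690 days.
12690 mod 7 = 6, so 6 days after Thursday is Wednesday.

Wednesday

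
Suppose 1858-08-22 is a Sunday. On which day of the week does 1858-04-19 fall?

Monday

Count forward from the earlier date (April 19, 1858) to the later (August 22, 1858):
April 1858: 30 − 19 = 11 days remain.
Then May (31), June (30), July (31): 31 + 30 + 31 = 92 days.
August 1–22, 1858: 22 days.
Total: 11 + 92 + 22 = 125 days.
125 mod 7 = 6, so 6 days before Sunday is Monday.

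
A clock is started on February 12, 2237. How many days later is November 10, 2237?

271

February 2237: 28 − 12 = 16 days remain (2237 is not a leap year, so February has 28 days).
Then March (31), April (30), May (31), June (30), July (31), August (31), September (30), October (31): 31 + 30 + 31 + 30 + 31 + 31 + 30 + 31 = 245 days.
November 1–10, 2237: 10 days.
Total: 16 + 245 + 10 = 271 days.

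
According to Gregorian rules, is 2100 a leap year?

2100 is not a leap year (divisible by 100 but not 400).

No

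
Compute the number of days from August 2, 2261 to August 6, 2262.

369

August 2, 2261 → August 2, 2262: 365 days.
Within August 2262: 6 − 2 = 4 days.
Total: 369 days.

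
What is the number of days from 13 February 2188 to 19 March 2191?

1130

February 13, 2188 → February 13, 2189: 366 days (2188 is a leap year).
February 13, 2189 → February 13, 2190: 365 days.
February 13, 2190 → February 13, 2191: 365 days.
February 2191: 28 − 13 = 15 days remain (2191 is not a leap year, so February has 28 days).
March 1–19, 2191: 19 days.
Residual: 34 days.
Total: 1130 days.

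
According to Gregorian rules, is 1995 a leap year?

1995 is not a leap year.

No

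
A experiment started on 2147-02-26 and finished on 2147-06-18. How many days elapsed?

112

February 2147: 28 − 26 = 2 days remain (2147 is not a leap year, so February has 28 days).
Then March (31), April (30), May (31): 31 + 30 + 31 = 92 days.
June 1–18, 2147: 18 days.
Total: 2 + 92 + 18 = 112 days.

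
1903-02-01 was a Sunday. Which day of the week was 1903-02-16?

Monday

Within February 1903: 16 − 1 = 15 days.
15 mod 7 = 1, so 1 day after Sunday is Monday.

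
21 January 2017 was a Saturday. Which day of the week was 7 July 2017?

January 2017: 31 − 21 = 10 days remain.
Then February 2017 (28), March (31), April (30), May (31), June (30): 28 + 31 + 30 + 31 + 30 = 150 days.
July 1–7, 2017: 7 days.
Total: 10 + 150 + 7 = 167 days.
167 mod 7 = 6, so 6 days after Saturday is Friday.

Friday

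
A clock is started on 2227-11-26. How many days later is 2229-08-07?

November 26, 2227 → November 26, 2228: 366 days (2228 is a leap year).
November 2228: 30 − 26 = 4 days remain.
Then December (31), January (31), February 2229 (28), March (31), April (30), May (31), June (30), July (31): 31 + 31 + 28 + 31 + 30 + 31 + 30 + 31 = 243 days.
August 1–7, 2229: 7 days.
Residual: 254 days.
Total: 620 days.

620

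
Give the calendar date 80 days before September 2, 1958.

June 14, 1958

Count 80 days before September 2, 1958:
June 1958: 30 − 14 = 16 days remain.
Then July (31), August (31): 31 + 31 = 62 days.
September 1–2, 1958: 2 days.
Total: 16 + 62 + 2 = 80 days.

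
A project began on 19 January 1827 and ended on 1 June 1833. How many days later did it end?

Day-of-year of January 19, 1827: 19.
Day-of-year of June 1, 1833: 152.
1827 has 365 days, so 365 − 19 = 346 days remain in 1827.
Full years: 1828: 366; 1829: 365; 1830: 365; 1831: 365; 1832: 366. Sum = 1827.
Total: 346 + 1827 + 152 = 2325 days.

2325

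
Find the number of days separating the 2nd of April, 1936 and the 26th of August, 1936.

146

April 1936: 30 − 2 = 28 days remain.
Then May (31), June (30), July (31): 31 + 30 + 31 = 92 days.
August 1–26, 1936: 26 days.
Total: 28 + 92 + 26 = 146 days.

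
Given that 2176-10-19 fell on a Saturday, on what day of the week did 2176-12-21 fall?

Saturday

October 2176: 31 − 19 = 12 days remain.
Then November (30): 30 days.
December 1–21, 2176: 21 days.
Total: 12 + 30 + 21 = 63 days.
63 is a multiple of 7, so 2176-12-21 falls on the same weekday: Saturday.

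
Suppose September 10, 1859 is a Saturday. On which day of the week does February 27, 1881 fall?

Sunday

From September 10, 1859 to September 10, 1880: 21 years, of which 6 contain a Feb 29 — 15×365 + 6×366 = 7671 days.
September 1880: 30 − 10 = 20 days remain.
Then October (31), November (30), December (31), January (31): 31 + 30 + 31 + 31 = 123 days.
February 1–27, 1881: 27 days (1881 is not a leap year).
Residual: 170 days.
Total: 7841 days.
7841 mod 7 = 1, so 1 day after Saturday is Sunday.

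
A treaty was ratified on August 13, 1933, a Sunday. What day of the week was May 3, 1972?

From August 13, 1933 to August 13, 1971: 38 years, of which 9 contain a Feb 29 — 29×365 + 9×366 = 13879 days.
August 1971: 31 − 13 = 18 days remain.
Then September (30), October (31), November (30), December (31), January (31), February 1972 (29), March (31), April (30): 30 + 31 + 30 + 31 + 31 + 29 + 31 + 30 = 243 days.
May 1–3, 1972: 3 days.
Residual: 264 days.
Total: 14143 days.
14143 mod 7 = 3, so 3 days after Sunday is Wednesday.

Wednesday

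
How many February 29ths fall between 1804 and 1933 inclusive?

Years divisible by 4: 1804, 1808, …, 1932 — 33 in all.
Of these, 1900 is divisible by 100 but not 400, so not leap.
Leap years: 33 − 1 = 32.

32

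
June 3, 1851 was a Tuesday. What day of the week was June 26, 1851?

Thursday

Within June 1851: 26 − 3 = 23 days.
23 mod 7 = 2, so 2 days after Tuesday is Thursday.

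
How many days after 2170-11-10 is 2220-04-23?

18061

Day-of-year of November 10, 2170: 314.
Day-of-year of April 23, 2220: 114.
2170 has 365 days, so 365 − 314 = 51 days remain in 2170.
Full years 2171–2219: 38 common + 11 leap = 38×365 + 11×366 = 17896 days.
Total: 51 + 17896 + 114 = 18061 days.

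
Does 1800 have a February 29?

1800 is not a leap year (divisible by 100 but not 400).

No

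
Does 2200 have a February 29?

No

2200 is not a leap year (divisible by 100 but not 400).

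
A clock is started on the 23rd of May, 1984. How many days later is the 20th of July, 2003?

From May 23, 1984 to May 23, 2003: 19 years, of which 4 contain a Feb 29 — 15×365 + 4×366 = 6939 days.
(2000 is a leap year (divisible by 400).)
May 2003: 31 − 23 = 8 days remain.
Then June (30): 30 days.
July 1–20, 2003: 20 days.
Residual: 58 days.
Total: 6997 days.

6997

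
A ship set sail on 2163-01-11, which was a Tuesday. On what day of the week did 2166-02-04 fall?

Tuesday

Day-of-year of January 11, 2163: 11.
Day-of-year of February 4, 2166: 35.
2163 has 365 days, so 365 − 11 = 354 days remain in 2163.
Full years: 2164: 366; 2165: 365. Sum = 731.
Total: 354 + 731 + 35 = 1120 days.
1120 is a multiple of 7, so 2166-02-04 falls on the same weekday: Tuesday.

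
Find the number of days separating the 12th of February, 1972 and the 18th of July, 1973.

522

February 1972: 29 − 12 = 17 days remain (1972 is a leap year, so February has 29 days).
Then 16 full months totalling 487 days.
July 1–18, 1973: 18 days.
Total: 17 + 487 + 18 = 522 days.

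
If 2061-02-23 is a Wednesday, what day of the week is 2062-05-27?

Day-of-year of February 23, 2061: 54.
Day-of-year of May 27, 2062: 147.
2061 has 365 days, so 365 − 54 = 311 days remain in 2061.
Total: 311 + 147 = 458 days.
458 mod 7 = 3, so 3 days after Wednesday is Saturday.

Saturday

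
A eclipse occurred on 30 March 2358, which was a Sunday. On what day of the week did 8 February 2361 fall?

Wednesday

Day-of-year of March 30, 2358: 89.
Day-of-year of February 8, 2361: 39.
2358 has 365 days, so 365 − 89 = 276 days remain in 2358.
Full years: 2359: 365; 2360: 366. Sum = 731.
Total: 276 + 731 + 39 = 1046 days.
1046 mod 7 = 3, so 3 days after Sunday is Wednesday.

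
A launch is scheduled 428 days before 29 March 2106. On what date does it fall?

25 January 2105

Count 428 days before March 29, 2106:
January 25, 2105 → January 25, 2106: 365 days.
January 2106: 31 − 25 = 6 days remain.
Then February 2106 (28): 28 days.
March 1–29, 2106: 29 days.
Residual: 63 days.
Total: 428 days.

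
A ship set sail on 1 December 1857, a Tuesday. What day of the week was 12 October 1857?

Monday

Count forward from the earlier date (October 12, 1857) to the later (December 1, 1857):
October 1857: 31 − 12 = 19 days remain.
Then November (30): 30 days.
December 1, 1857: 1 day.
Total: 19 + 30 + 1 = 50 days.
50 mod 7 = 1, so 1 day before Tuesday is Monday.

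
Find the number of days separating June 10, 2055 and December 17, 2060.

Day-of-year of June 10, 2055: 161.
Day-of-year of December 17, 2060: 352.
2055 has 365 days, so 365 − 161 = 204 days remain in 2055.
Full years: 2056: 366; 2057: 365; 2058: 365; 2059: 365. Sum = 1461.
Total: 204 + 1461 + 352 = 2017 days.

2017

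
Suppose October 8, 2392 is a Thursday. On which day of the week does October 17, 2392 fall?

Saturday

Within October 2392: 17 − 8 = 9 days.
9 mod 7 = 2, so 2 days after Thursday is Saturday.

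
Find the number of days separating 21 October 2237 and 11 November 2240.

Day-of-year of October 21, 2237: 294.
Day-of-year of November 11, 2240: 316.
2237 has 365 days, so 365 − 294 = 71 days remain in 2237.
Full years: 2238: 365; 2239: 365. Sum = 730.
Total: 71 + 730 + 316 = 1117 days.

1117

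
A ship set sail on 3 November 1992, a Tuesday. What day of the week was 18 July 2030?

From November 3, 1992 to November 3, 2029: 37 years, of which 9 contain a Feb 29 — 28×365 + 9×366 = 13514 days.
(2000 is a leap year (divisible by 400).)
November 2029: 30 − 3 = 27 days remain.
Then December (31), January (31), February 2030 (28), March (31), April (30), May (31), June (30): 31 + 31 + 28 + 31 + 30 + 31 + 30 = 212 days.
July 1–18, 2030: 18 days.
Residual: 257 days.
Total: 13771 days.
13771 mod 7 = 2, so 2 days after Tuesday is Thursday.

Thursday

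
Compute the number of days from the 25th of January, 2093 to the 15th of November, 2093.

294

January 2093: 31 − 25 = 6 days remain.
Then 9 full months totalling 273 days.
November 1–15, 2093: 15 days.
Total: 6 + 273 + 15 = 294 days.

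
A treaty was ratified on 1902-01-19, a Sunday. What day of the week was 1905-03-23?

January 19, 1902 → January 19, 1903: 365 days.
January 19, 1903 → January 19, 1904: 365 days.
January 19, 1904 → January 19, 1905: 366 days (1904 is a leap year).
January 1905: 31 − 19 = 12 days remain.
Then February 1905 (28): 28 days.
March 1–23, 1905: 23 days.
Residual: 63 days.
Total: 1159 days.
1159 mod 7 = 4, so 4 days after Sunday is Thursday.

Thursday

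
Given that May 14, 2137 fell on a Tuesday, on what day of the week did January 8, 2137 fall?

Tuesday

Count forward from the earlier date (January 8, 2137) to the later (May 14, 2137):
January 2137: 31 − 8 = 23 days remain.
Then February 2137 (28), March (31), April (30): 28 + 31 + 30 = 89 days.
May 1–14, 2137: 14 days.
Total: 23 + 89 + 14 = 126 days.
126 is a multiple of 7, so January 8, 2137 falls on the same weekday: Tuesday.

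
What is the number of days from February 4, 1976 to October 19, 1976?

February 1976: 29 − 4 = 25 days remain (1976 is a leap year, so February has 29 days).
Then March (31), April (30), May (31), June (30), July (31), August (31), September (30): 31 + 30 + 31 + 30 + 31 + 31 + 30 = 214 days.
October 1–19, 1976: 19 days.
Total: 25 + 214 + 19 = 258 days.

258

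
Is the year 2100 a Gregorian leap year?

No

2100 is not a leap year (divisible by 100 but not 400).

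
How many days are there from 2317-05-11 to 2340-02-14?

Day-of-year of May 11, 2317: 131.
Day-of-year of February 14, 2340: 45.
2317 has 365 days, so 365 − 131 = 234 days remain in 2317.
Full years 2318–2339: 17 common + 5 leap = 17×365 + 5×366 = 8035 days.
Total: 234 + 8035 + 45 = 8314 days.

8314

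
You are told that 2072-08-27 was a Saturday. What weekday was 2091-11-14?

Wednesday

From August 27, 2072 to August 27, 2091: 19 years, of which 4 contain a Feb 29 — 15×365 + 4×366 = 6939 days.
August 2091: 31 − 27 = 4 days remain.
Then September (30), October (31): 30 + 31 = 61 days.
November 1–14, 2091: 14 days.
Residual: 79 days.
Total: 7018 days.
7018 mod 7 = 4, so 4 days after Saturday is Wednesday.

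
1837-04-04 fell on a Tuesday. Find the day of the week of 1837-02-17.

Friday

Count forward from the earlier date (February 17, 1837) to the later (April 4, 1837):
February 1837: 28 − 17 = 11 days remain (1837 is not a leap year, so February has 28 days).
Then March (31): 31 days.
April 1–4, 1837: 4 days.
Total: 11 + 31 + 4 = 46 days.
46 mod 7 = 4, so 4 days before Tuesday is Friday.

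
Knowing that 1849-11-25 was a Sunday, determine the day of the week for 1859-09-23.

Day-of-year of November 25, 1849: 329.
Day-of-year of September 23, 1859: 266.
1849 has 365 days, so 365 − 329 = 36 days remain in 1849.
Full years 1850–1858: 7 common + 2 leap = 7×365 + 2×366 = 3287 days.
Total: 36 + 3287 + 266 = 3589 days.
3589 mod 7 = 5, so 5 days after Sunday is Friday.

Friday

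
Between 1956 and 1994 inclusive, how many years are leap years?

10

Years divisible by 4 in [1956, 1994]: 1956, 1960, 1964, 1968, 1972, 1976, 1980, 1984, 1988, 1992.
No century exceptions apply. Count: 10.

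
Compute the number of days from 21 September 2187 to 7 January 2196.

3030

From September 21, 2187 to September 21, 2195: 8 years, of which 2 contain a Feb 29 — 6×365 + 2×366 = 2922 days.
September 2195: 30 − 21 = 9 days remain.
Then October (31), November (30), December (31): 31 + 30 + 31 = 92 days.
January 1–7, 2196: 7 days.
Residual: 108 days.
Total: 3030 days.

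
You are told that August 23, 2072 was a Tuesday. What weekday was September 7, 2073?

Thursday

Day-of-year of August 23, 2072: 236.
Day-of-year of September 7, 2073: 250.
2072 has 366 days, so 366 − 236 = 130 days remain in 2072.
Total: 130 + 250 = 380 days.
380 mod 7 = 2, so 2 days after Tuesday is Thursday.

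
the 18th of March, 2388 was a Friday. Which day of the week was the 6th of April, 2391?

Saturday

Day-of-year of March 18, 2388: 78.
Day-of-year of April 6, 2391: 96.
2388 has 366 days, so 366 − 78 = 288 days remain in 2388.
Full years: 2389: 365; 2390: 365. Sum = 730.
Total: 288 + 730 + 96 = 1114 days.
1114 mod 7 = 1, so 1 day after Friday is Saturday.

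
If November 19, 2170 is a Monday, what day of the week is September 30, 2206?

Day-of-year of November 19, 2170: 323.
Day-of-year of September 30, 2206: 273.
2170 has 365 days, so 365 − 323 = 42 days remain in 2170.
Full years 2171–2205: 27 common + 8 leap = 27×365 + 8×366 = 12783 days.
Total: 42 + 12783 + 273 = 13098 days.
13098 mod 7 = 1, so 1 day after Monday is Tuesday.

Tuesday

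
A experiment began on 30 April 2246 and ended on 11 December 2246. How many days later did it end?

225

April 2246: 30 − 30 = 0 days remain.
Then May (31), June (30), July (31), August (31), September (30), October (31), November (30): 31 + 30 + 31 + 31 + 30 + 31 + 30 = 214 days.
December 1–11, 2246: 11 days.
Total: 0 + 214 + 11 = 225 days.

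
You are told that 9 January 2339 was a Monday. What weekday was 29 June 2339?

January 2339: 31 − 9 = 22 days remain.
Then February 2339 (28), March (31), April (30), May (31): 28 + 31 + 30 + 31 = 120 days.
June 1–29, 2339: 29 days.
Total: 22 + 120 + 29 = 171 days.
171 mod 7 = 3, so 3 days after Monday is Thursday.

Thursday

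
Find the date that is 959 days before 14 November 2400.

31 March 2398

Count 959 days before November 14, 2400:
March 31, 2398 → March 31, 2399: 365 days.
March 31, 2399 → March 31, 2400: 366 days (2400 is a leap year (divisible by 400)).
March 2400: 31 − 31 = 0 days remain.
Then April (30), May (31), June (30), July (31), August (31), September (30), October (31): 30 + 31 + 30 + 31 + 31 + 30 + 31 = 214 days.
November 1–14, 2400: 14 days.
Residual: 228 days.
Total: 959 days.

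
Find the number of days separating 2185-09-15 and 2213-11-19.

10291

Day-of-year of September 15, 2185: 258.
Day-of-year of November 19, 2213: 323.
2185 has 365 days, so 365 − 258 = 107 days remain in 2185.
Full years 2186–2212: 21 common + 6 leap = 21×365 + 6×366 = 9861 days.
Total: 107 + 9861 + 323 = 10291 days.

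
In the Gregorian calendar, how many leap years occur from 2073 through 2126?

Years divisible by 4: 2076, 2080, …, 2124 — 13 in all.
Of these, 2100 is divisible by 100 but not 400, so not leap.
Leap years: 13 − 1 = 12.

12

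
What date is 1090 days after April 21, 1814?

April 15, 1817

Count 1090 days after April 21, 1814:
Day-of-year of April 21, 1814: 111.
Day-of-year of April 15, 1817: 105.
1814 has 365 days, so 365 − 111 = 254 days remain in 1814.
Full years: 1815: 365; 1816: 366. Sum = 731.
Total: 254 + 731 + 105 = 1090 days.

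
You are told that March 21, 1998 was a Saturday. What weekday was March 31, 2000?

March 21, 1998 → March 21, 1999: 365 days.
March 21, 1999 → March 21, 2000: 366 days (2000 is a leap year (divisible by 400)).
Within March 2000: 31 − 21 = 10 days.
Total: 741 days.
741 mod 7 = 6, so 6 days after Saturday is Friday.

Friday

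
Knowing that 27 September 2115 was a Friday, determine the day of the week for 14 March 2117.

September 2115: 30 − 27 = 3 days remain.
Then 17 full months totalling 517 days.
March 1–14, 2117: 14 days.
Total: 3 + 517 + 14 = 534 days.
534 mod 7 = 2, so 2 days after Friday is Sunday.

Sunday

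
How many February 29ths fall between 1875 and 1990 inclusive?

28

Years divisible by 4: 1876, 1880, …, 1988 — 29 in all.
Of these, 1900 is divisible by 100 but not 400, so not leap.
Leap years: 29 − 1 = 28.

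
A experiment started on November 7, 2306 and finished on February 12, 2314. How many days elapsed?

2654

From November 7, 2306 to November 7, 2313: 7 years, of which 2 contain a Feb 29 — 5×365 + 2×366 = 2557 days.
November 2313: 30 − 7 = 23 days remain.
Then December (31), January (31): 31 + 31 = 62 days.
February 1–12, 2314: 12 days (2314 is not a leap year).
Residual: 97 days.
Total: 2654 days.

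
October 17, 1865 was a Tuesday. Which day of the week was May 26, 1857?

Tuesday

Count forward from the earlier date (May 26, 1857) to the later (October 17, 1865):
From May 26, 1857 to May 26, 1865: 8 years, of which 2 contain a Feb 29 — 6×365 + 2×366 = 2922 days.
May 1865: 31 − 26 = 5 days remain.
Then June (30), July (31), August (31), September (30): 30 + 31 + 31 + 30 = 122 days.
October 1–17, 1865: 17 days.
Residual: 144 days.
Total: 3066 days.
3066 is a multiple of 7, so May 26, 1857 falls on the same weekday: Tuesday.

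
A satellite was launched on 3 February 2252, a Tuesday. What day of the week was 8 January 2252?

Thursday

Count forward from the earlier date (January 8, 2252) to the later (February 3, 2252):
January 2252: 31 − 8 = 23 days remain.
February 1–3, 2252: 3 days (2252 is a leap year).
Total: 23 + 3 = 26 days.
26 mod 7 = 5, so 5 days before Tuesday is Thursday.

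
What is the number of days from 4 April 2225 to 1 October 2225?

180

April 2225: 30 − 4 = 26 days remain.
Then May (31), June (30), July (31), August (31), September (30): 31 + 30 + 31 + 31 + 30 = 153 days.
October 1, 2225: 1 day.
Total: 26 + 153 + 1 = 180 days.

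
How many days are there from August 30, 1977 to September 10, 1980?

1107

August 30, 1977 → August 30, 1978: 365 days.
August 30, 1978 → August 30, 1979: 365 days.
August 30, 1979 → August 30, 1980: 366 days (1980 is a leap year).
August 1980: 31 − 30 = 1 day remains.
September 1–10, 1980: 10 days.
Residual: 11 days.
Total: 1107 days.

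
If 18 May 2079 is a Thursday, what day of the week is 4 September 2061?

Sunday

Count forward from the earlier date (September 4, 2061) to the later (May 18, 2079):
Day-of-year of September 4, 2061: 247.
Day-of-year of May 18, 2079: 138.
2061 has 365 days, so 365 − 247 = 118 days remain in 2061.
Full years 2062–2078: 13 common + 4 leap = 13×365 + 4×366 = 6209 days.
Total: 118 + 6209 + 138 = 6465 days.
6465 mod 7 = 4, so 4 days before Thursday is Sunday.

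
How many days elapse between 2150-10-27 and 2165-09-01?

From October 27, 2150 to October 27, 2164: 14 years, of which 4 contain a Feb 29 — 10×365 + 4×366 = 5114 days.
October 2164: 31 − 27 = 4 days remain.
Then 10 full months totalling 304 days.
September 1, 2165: 1 day.
Residual: 309 days.
Total: 5423 days.

5423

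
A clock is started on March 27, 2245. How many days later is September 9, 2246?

531

March 2245: 31 − 27 = 4 days remain.
Then 17 full months totalling 518 days.
September 1–9, 2246: 9 days.
Total: 4 + 518 + 9 = 531 days.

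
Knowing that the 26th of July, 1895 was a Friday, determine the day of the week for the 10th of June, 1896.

Wednesday

July 1895: 31 − 26 = 5 days remain.
Then 10 full months totalling 305 days.
June 1–10, 1896: 10 days.
Total: 5 + 305 + 10 = 320 days.
320 mod 7 = 5, so 5 days after Friday is Wednesday.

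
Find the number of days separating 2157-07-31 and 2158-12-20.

July 2157: 31 − 31 = 0 days remain.
Then 16 full months totalling 487 days.
December 1–20, 2158: 20 days.
Total: 0 + 487 + 20 = 507 days.

507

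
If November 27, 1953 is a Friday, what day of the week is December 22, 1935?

Sunday

Count forward from the earlier date (December 22, 1935) to the later (November 27, 1953):
Day-of-year of December 22, 1935: 356.
Day-of-year of November 27, 1953: 331.
1935 has 365 days, so 365 − 356 = 9 days remain in 1935.
Full years 1936–1952: 12 common + 5 leap = 12×365 + 5×366 = 6210 days.
Total: 9 + 6210 + 331 = 6550 days.
6550 mod 7 = 5, so 5 days before Friday is Sunday.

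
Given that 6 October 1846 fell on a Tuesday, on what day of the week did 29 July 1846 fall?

Wednesday

Count forward from the earlier date (July 29, 1846) to the later (October 6, 1846):
July 1846: 31 − 29 = 2 days remain.
Then August (31), September (30): 31 + 30 = 61 days.
October 1–6, 1846: 6 days.
Total: 2 + 61 + 6 = 69 days.
69 mod 7 = 6, so 6 days before Tuesday is Wednesday.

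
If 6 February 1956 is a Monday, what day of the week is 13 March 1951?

Tuesday

Count forward from the earlier date (March 13, 1951) to the later (February 6, 1956):
March 13, 1951 → March 13, 1952: 366 days (1952 is a leap year).
March 13, 1952 → March 13, 1953: 365 days.
March 13, 1953 → March 13, 1954: 365 days.
March 13, 1954 → March 13, 1955: 365 days.
March 1955: 31 − 13 = 18 days remain.
Then 10 full months totalling 306 days.
February 1–6, 1956: 6 days (1956 is a leap year).
Residual: 330 days.
Total: 1791 days.
1791 mod 7 = 6, so 6 days before Monday is Tuesday.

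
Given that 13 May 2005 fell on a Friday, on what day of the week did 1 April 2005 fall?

Friday

Count forward from the earlier date (April 1, 2005) to the later (May 13, 2005):
April 2005: 30 − 1 = 29 days remain.
May 1–13, 2005: 13 days.
Total: 29 + 13 = 42 days.
42 is a multiple of 7, so 1 April 2005 falls on the same weekday: Friday.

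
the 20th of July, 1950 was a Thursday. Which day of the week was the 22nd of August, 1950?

July 1950: 31 − 20 = 11 days remain.
August 1–22, 1950: 22 days.
Total: 11 + 22 = 33 days.
33 mod 7 = 5, so 5 days after Thursday is Tuesday.

Tuesday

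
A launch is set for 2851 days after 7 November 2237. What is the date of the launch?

28 August 2245

Count 2851 days after November 7, 2237:
Day-of-year of November 7, 2237: 311.
Day-of-year of August 28, 2245: 240.
2237 has 365 days, so 365 − 311 = 54 days remain in 2237.
Full years 2238–2244: 5 common + 2 leap = 5×365 + 2×366 = 2557 days.
Total: 54 + 2557 + 240 = 2851 days.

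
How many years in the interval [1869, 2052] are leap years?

45

Years divisible by 4: 1872, 1876, …, 2052 — 46 in all.
Of these, 1900 is divisible by 100 but not 400, so not leap.
2000 is divisible by 400, so still leap.
Leap years: 46 − 1 = 45.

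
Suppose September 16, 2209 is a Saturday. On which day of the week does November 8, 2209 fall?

September 2209: 30 − 16 = 14 days remain.
Then October (31): 31 days.
November 1–8, 2209: 8 days.
Total: 14 + 31 + 8 = 53 days.
53 mod 7 = 4, so 4 days after Saturday is Wednesday.

Wednesday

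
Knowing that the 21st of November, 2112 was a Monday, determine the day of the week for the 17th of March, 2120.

From November 21, 2112 to November 21, 2119: 7 years, of which 1 contains a Feb 29 — 6×365 + 1×366 = 2556 days.
November 2119: 30 − 21 = 9 days remain.
Then December (31), January (31), February 2120 (29): 31 + 31 + 29 = 91 days.
March 1–17, 2120: 17 days.
Residual: 117 days.
Total: 2673 days.
2673 mod 7 = 6, so 6 days after Monday is Sunday.

Sunday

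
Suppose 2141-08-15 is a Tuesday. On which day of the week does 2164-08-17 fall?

Friday

Day-of-year of August 15, 2141: 227.
Day-of-year of August 17, 2164: 230.
2141 has 365 days, so 365 − 227 = 138 days remain in 2141.
Full years 2142–2163: 17 common + 5 leap = 17×365 + 5×366 = 8035 days.
Total: 138 + 8035 + 230 = 8403 days.
8403 mod 7 = 3, so 3 days after Tuesday is Friday.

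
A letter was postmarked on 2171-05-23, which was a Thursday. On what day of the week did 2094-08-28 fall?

Saturday

Count forward from the earlier date (August 28, 2094) to the later (May 23, 2171):
Day-of-year of August 28, 2094: 240.
Day-of-year of May 23, 2171: 143.
2094 has 365 days, so 365 − 240 = 125 days remain in 2094.
Full years 2095–2170: 58 common + 18 leap = 58×365 + 18×366 = 27758 days.
Total: 125 + 27758 + 143 = 28026 days.
28026 mod 7 = 5, so 5 days before Thursday is Saturday.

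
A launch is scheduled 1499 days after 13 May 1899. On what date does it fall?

21 June 1903

Count 1499 days after May 13, 1899:
May 13, 1899 → May 13, 1900: 365 days (1900 is not a leap year (divisible by 100 but not 400)).
May 13, 1900 → May 13, 1901: 365 days.
May 13, 1901 → May 13, 1902: 365 days.
May 13, 1902 → May 13, 1903: 365 days.
May 1903: 31 − 13 = 18 days remain.
June 1–21, 1903: 21 days.
Residual: 39 days.
Total: 1499 days.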